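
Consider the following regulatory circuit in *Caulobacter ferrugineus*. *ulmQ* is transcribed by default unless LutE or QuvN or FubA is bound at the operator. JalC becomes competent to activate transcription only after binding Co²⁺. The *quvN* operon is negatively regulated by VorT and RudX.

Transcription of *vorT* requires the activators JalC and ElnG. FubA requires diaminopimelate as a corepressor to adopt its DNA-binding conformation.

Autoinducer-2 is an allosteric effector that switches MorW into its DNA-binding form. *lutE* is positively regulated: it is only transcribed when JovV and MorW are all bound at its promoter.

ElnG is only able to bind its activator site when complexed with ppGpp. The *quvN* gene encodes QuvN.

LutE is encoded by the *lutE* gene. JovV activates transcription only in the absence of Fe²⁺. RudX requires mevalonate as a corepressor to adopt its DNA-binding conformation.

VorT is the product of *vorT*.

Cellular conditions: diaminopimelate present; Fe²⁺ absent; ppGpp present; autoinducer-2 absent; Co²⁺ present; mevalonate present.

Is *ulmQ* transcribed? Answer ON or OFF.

Fe²⁺ is absent, so JovV is active.
Autoinducer-2 is absent, so MorW is inactive.
Required activator MorW is absent, so *lutE* is not transcribed.
So LutE is not produced.
Co²⁺ is present, so JalC is active.
ppGpp is present, so ElnG is active.
No repressor is bound and JalC and ElnG are active, so *vorT* is transcribed.
So VorT is produced and active.
Mevalonate is present, so RudX is active.
With repressor VorT bound, *quvN* is not transcribed.
So QuvN is not produced.
Diaminopimelate is present, so FubA is active.
With repressor FubA bound, *ulmQ* is not transcribed.

OFF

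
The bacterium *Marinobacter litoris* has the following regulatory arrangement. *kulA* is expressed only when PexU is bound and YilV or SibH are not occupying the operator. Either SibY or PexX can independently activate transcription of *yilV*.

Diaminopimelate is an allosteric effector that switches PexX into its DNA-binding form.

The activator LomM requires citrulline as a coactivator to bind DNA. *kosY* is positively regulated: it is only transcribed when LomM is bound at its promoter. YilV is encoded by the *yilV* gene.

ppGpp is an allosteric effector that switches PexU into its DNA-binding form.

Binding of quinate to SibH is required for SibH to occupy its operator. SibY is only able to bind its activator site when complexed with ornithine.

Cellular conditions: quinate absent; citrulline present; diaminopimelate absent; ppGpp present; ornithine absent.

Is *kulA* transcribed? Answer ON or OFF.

ppGpp is present, so PexU is active.
Ornithine is absent, so SibY is inactive.
Diaminopimelate is absent, so PexX is inactive.
No activator is available at the *yilV* promoter, so *yilV* is not transcribed.
So YilV is not produced.
Quinate is absent, so SibH is inactive.
No repressor is bound and PexU is active, so *kulA* is transcribed.

ON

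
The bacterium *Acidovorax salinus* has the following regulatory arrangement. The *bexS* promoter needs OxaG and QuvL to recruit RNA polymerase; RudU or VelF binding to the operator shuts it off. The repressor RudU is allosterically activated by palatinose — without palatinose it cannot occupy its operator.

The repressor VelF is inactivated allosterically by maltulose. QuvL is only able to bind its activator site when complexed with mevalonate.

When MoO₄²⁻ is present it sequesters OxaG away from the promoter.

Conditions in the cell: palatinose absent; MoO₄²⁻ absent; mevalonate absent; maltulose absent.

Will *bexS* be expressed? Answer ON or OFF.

OFF

MoO₄²⁻ is absent, so OxaG is active.
Mevalonate is absent, so QuvL is inactive.
Palatinose is absent, so RudU is inactive.
Maltulose is absent, so VelF is active.
With repressor VelF bound, *bexS* is not transcribed.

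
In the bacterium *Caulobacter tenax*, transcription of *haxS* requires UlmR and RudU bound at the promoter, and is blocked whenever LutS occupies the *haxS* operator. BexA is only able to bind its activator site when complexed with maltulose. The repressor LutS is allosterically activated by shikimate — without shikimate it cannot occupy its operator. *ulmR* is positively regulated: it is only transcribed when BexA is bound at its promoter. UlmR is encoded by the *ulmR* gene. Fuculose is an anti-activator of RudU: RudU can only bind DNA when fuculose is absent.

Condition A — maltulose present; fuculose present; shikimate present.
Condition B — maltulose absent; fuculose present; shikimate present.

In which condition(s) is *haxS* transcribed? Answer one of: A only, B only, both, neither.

Condition A:
Maltulose is present, so BexA is active.
No repressor is bound and BexA is active, so *ulmR* is transcribed.
So UlmR is produced and active.
Fuculose is present, so RudU is inactive.
Shikimate is present, so LutS is active.
With repressor LutS bound, *haxS* is not transcribed.
→ *haxS* is OFF in A.
Condition B:
Maltulose is absent, so BexA is inactive.
Required activator BexA is absent, so *ulmR* is not transcribed.
So UlmR is not produced.
Fuculose is present, so RudU is inactive.
Shikimate is present, so LutS is active.
With repressor LutS bound, *haxS* is not transcribed.
→ *haxS* is OFF in B.

neither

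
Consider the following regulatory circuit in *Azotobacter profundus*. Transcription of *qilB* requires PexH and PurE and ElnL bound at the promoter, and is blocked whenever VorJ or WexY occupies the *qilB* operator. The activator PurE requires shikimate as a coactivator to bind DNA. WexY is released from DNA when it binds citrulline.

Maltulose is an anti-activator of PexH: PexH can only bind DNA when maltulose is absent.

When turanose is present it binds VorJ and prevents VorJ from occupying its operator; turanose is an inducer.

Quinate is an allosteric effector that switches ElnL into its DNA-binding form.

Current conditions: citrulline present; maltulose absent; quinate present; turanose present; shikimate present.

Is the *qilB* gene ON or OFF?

Maltulose is absent, so PexH is active.
Shikimate is present, so PurE is active.
Turanose is present, so VorJ is inactive.
Quinate is present, so ElnL is active.
Citrulline is present, so WexY is inactive.
No repressor is bound and PexH and PurE and ElnL are active, so *qilB* is transcribed.

ON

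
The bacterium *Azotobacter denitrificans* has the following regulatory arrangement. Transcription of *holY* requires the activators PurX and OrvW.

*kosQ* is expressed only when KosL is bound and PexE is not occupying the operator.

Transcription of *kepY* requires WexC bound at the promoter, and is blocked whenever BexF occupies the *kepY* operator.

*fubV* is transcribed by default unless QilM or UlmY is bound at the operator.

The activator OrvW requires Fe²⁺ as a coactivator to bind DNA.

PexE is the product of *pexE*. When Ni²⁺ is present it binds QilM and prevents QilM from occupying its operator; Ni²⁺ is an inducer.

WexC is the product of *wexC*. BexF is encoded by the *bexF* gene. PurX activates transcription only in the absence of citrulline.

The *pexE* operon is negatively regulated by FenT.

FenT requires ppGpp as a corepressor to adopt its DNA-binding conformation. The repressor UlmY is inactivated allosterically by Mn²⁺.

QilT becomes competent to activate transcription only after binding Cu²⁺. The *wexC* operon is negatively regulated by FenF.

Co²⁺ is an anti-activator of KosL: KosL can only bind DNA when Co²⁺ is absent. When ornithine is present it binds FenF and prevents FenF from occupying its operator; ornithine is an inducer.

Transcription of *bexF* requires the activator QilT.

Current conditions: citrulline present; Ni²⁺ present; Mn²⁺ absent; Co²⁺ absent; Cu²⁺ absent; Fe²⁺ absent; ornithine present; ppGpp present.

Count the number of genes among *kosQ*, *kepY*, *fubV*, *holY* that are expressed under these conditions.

ppGpp is present, so FenT is active.
With repressor FenT bound, *pexE* is not transcribed.
So PexE is not produced.
Co²⁺ is absent, so KosL is active.
No repressor is bound and KosL is active, so *kosQ* is transcribed.
→ *kosQ* is ON.
Ornithine is present, so FenF is inactive.
With no repressor bound, *wexC* is transcribed.
So WexC is produced and active.
Cu²⁺ is absent, so QilT is inactive.
Required activator QilT is absent, so *bexF* is not transcribed.
So BexF is not produced.
No repressor is bound and WexC is active, so *kepY* is transcribed.
→ *kepY* is ON.
Ni²⁺ is present, so QilM is inactive.
Mn²⁺ is absent, so UlmY is active.
With repressor UlmY bound, *fubV* is not transcribed.
→ *fubV* is OFF.
Citrulline is present, so PurX is inactive.
Fe²⁺ is absent, so OrvW is inactive.
Required activator PurX is absent, so *holY* is not transcribed.
→ *holY* is OFF.
2 of the 4 genes are transcribed.

2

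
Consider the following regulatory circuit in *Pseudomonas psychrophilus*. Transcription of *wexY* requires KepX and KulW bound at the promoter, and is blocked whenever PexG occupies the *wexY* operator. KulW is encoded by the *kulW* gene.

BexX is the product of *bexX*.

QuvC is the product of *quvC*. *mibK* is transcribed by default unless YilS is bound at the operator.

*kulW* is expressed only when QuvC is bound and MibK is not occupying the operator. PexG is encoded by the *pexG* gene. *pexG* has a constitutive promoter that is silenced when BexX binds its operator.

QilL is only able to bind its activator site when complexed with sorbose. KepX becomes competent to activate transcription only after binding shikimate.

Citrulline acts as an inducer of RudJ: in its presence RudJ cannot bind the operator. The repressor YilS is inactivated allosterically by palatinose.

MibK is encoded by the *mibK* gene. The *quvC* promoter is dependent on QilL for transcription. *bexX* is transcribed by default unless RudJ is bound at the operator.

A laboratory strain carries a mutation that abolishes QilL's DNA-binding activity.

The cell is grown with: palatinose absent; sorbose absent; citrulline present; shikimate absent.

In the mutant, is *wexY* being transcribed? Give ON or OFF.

Shikimate is absent, so KepX is inactive.
Citrulline is present, so RudJ is inactive.
With no repressor bound, *bexX* is transcribed.
So BexX is produced and active.
With repressor BexX bound, *pexG* is not transcribed.
So PexG is not produced.
QilL is non-functional in this strain, so it has no effect.
Required activator QilL is absent, so *quvC* is not transcribed.
So QuvC is not produced.
Palatinose is absent, so YilS is active.
With repressor YilS bound, *mibK* is not transcribed.
So MibK is not produced.
Required activator QuvC is absent, so *kulW* is not transcribed.
So KulW is not produced.
Required activator KepX is absent, so *wexY* is not transcribed.

OFF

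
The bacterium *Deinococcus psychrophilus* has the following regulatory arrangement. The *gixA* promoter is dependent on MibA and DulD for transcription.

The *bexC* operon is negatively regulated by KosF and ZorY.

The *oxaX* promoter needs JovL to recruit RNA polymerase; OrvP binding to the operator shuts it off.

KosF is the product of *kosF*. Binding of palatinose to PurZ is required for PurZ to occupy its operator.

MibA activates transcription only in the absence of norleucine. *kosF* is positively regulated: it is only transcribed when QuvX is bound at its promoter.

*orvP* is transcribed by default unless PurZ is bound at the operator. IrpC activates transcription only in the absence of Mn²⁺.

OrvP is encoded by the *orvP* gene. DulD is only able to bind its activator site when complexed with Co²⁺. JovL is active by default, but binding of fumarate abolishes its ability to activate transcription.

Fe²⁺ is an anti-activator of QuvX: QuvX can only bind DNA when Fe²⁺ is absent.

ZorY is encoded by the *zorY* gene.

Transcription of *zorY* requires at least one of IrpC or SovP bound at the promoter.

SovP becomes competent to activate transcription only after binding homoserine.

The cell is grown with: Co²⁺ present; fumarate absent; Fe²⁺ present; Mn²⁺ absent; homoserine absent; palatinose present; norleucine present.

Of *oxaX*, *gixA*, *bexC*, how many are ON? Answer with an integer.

1

Fumarate is absent, so JovL is active.
Palatinose is present, so PurZ is active.
With repressor PurZ bound, *orvP* is not transcribed.
So OrvP is not produced.
No repressor is bound and JovL is active, so *oxaX* is transcribed.
→ *oxaX* is ON.
Norleucine is present, so MibA is inactive.
Co²⁺ is present, so DulD is active.
Required activator MibA is absent, so *gixA* is not transcribed.
→ *gixA* is OFF.
Fe²⁺ is present, so QuvX is inactive.
Required activator QuvX is absent, so *kosF* is not transcribed.
So KosF is not produced.
Mn²⁺ is absent, so IrpC is active.
Homoserine is absent, so SovP is inactive.
Activator IrpC is present, so *zorY* is transcribed.
So ZorY is produced and active.
With repressor ZorY bound, *bexC* is not transcribed.
→ *bexC* is OFF.
1 of the 3 genes is transcribed.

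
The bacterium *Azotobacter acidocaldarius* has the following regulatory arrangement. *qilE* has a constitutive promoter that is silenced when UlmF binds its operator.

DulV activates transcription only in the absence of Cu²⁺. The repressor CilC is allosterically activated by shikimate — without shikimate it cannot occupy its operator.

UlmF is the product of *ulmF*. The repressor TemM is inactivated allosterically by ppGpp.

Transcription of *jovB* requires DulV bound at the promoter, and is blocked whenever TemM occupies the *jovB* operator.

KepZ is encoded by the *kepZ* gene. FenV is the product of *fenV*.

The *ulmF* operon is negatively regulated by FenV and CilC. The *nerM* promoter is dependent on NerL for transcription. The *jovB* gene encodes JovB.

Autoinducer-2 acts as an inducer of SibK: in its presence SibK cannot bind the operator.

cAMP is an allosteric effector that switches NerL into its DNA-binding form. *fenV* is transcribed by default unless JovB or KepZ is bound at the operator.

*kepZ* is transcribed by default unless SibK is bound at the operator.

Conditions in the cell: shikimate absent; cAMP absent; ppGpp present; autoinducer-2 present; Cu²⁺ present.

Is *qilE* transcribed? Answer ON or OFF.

Cu²⁺ is present, so DulV is inactive.
ppGpp is present, so TemM is inactive.
Required activator DulV is absent, so *jovB* is not transcribed.
So JovB is not produced.
Autoinducer-2 is present, so SibK is inactive.
With no repressor bound, *kepZ* is transcribed.
So KepZ is produced and active.
With repressor KepZ bound, *fenV* is not transcribed.
So FenV is not produced.
Shikimate is absent, so CilC is inactive.
With no repressor bound, *ulmF* is transcribed.
So UlmF is produced and active.
With repressor UlmF bound, *qilE* is not transcribed.

OFF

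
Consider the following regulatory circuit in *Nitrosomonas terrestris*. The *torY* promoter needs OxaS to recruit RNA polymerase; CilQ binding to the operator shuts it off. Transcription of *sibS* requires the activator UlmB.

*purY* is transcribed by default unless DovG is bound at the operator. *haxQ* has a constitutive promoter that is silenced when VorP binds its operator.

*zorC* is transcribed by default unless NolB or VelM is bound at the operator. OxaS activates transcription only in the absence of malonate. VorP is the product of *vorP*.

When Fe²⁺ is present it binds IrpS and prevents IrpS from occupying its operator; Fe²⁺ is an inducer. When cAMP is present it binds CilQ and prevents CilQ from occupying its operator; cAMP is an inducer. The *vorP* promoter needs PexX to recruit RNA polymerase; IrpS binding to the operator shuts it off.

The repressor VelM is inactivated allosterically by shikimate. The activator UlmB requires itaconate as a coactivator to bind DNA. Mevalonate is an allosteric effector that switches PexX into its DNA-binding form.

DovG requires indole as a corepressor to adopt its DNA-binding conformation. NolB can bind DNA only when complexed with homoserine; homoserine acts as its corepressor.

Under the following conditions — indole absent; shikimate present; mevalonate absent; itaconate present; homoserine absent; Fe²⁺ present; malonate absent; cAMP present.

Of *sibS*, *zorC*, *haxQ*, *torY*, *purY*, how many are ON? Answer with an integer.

Itaconate is present, so UlmB is active.
No repressor is bound and UlmB is active, so *sibS* is transcribed.
→ *sibS* is ON.
Homoserine is absent, so NolB is inactive.
Shikimate is present, so VelM is inactive.
With no repressor bound, *zorC* is transcribed.
→ *zorC* is ON.
Fe²⁺ is present, so IrpS is inactive.
Mevalonate is absent, so PexX is inactive.
Required activator PexX is absent, so *vorP* is not transcribed.
So VorP is not produced.
With no repressor bound, *haxQ* is transcribed.
→ *haxQ* is ON.
Malonate is absent, so OxaS is active.
cAMP is present, so CilQ is inactive.
No repressor is bound and OxaS is active, so *torY* is transcribed.
→ *torY* is ON.
Indole is absent, so DovG is inactive.
With no repressor bound, *purY* is transcribed.
→ *purY* is ON.
5 of the 5 genes are transcribed.

5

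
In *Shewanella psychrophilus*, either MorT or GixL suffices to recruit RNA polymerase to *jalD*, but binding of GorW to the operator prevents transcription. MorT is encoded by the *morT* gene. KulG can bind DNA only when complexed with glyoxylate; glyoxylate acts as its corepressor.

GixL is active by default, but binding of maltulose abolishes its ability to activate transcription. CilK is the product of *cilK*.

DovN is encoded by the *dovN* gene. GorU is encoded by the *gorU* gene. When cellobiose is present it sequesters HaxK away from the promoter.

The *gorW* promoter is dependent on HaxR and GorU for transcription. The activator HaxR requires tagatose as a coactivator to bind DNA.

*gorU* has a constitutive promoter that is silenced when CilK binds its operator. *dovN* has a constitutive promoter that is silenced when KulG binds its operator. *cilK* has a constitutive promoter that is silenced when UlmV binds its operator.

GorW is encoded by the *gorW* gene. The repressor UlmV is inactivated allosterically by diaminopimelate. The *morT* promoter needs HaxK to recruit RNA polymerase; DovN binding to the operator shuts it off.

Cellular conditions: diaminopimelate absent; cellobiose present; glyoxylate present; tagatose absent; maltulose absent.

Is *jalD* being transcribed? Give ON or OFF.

ON

Glyoxylate is present, so KulG is active.
With repressor KulG bound, *dovN* is not transcribed.
So DovN is not produced.
Cellobiose is present, so HaxK is inactive.
Required activator HaxK is absent, so *morT* is not transcribed.
So MorT is not produced.
Tagatose is absent, so HaxR is inactive.
Diaminopimelate is absent, so UlmV is active.
With repressor UlmV bound, *cilK* is not transcribed.
So CilK is not produced.
With no repressor bound, *gorU* is transcribed.
So GorU is produced and active.
Required activator HaxR is absent, so *gorW* is not transcribed.
So GorW is not produced.
Maltulose is absent, so GixL is active.
Activator GixL is present, so *jalD* is transcribed.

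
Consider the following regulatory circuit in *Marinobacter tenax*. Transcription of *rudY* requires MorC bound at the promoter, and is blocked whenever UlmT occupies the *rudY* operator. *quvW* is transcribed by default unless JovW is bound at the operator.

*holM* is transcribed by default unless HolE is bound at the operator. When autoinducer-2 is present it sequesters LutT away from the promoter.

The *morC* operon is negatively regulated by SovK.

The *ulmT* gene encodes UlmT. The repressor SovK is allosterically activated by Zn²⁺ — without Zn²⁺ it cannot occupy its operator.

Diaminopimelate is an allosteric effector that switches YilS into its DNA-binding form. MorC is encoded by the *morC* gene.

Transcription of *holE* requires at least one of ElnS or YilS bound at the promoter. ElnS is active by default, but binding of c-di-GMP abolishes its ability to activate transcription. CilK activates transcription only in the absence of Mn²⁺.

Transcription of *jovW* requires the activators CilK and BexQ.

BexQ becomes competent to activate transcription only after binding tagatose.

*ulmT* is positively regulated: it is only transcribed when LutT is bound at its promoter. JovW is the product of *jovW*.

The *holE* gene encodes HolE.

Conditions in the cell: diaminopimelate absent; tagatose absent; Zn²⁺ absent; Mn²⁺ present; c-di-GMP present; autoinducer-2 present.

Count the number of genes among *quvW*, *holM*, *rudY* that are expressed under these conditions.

Mn²⁺ is present, so CilK is inactive.
Tagatose is absent, so BexQ is inactive.
Required activator CilK is absent, so *jovW* is not transcribed.
So JovW is not produced.
With no repressor bound, *quvW* is transcribed.
→ *quvW* is ON.
c-di-GMP is present, so ElnS is inactive.
Diaminopimelate is absent, so YilS is inactive.
No activator is available at the *holE* promoter, so *holE* is not transcribed.
So HolE is not produced.
With no repressor bound, *holM* is transcribed.
→ *holM* is ON.
Zn²⁺ is absent, so SovK is inactive.
With no repressor bound, *morC* is transcribed.
So MorC is produced and active.
Autoinducer-2 is present, so LutT is inactive.
Required activator LutT is absent, so *ulmT* is not transcribed.
So UlmT is not produced.
No repressor is bound and MorC is active, so *rudY* is transcribed.
→ *rudY* is ON.
3 of the 3 genes are transcribed.

3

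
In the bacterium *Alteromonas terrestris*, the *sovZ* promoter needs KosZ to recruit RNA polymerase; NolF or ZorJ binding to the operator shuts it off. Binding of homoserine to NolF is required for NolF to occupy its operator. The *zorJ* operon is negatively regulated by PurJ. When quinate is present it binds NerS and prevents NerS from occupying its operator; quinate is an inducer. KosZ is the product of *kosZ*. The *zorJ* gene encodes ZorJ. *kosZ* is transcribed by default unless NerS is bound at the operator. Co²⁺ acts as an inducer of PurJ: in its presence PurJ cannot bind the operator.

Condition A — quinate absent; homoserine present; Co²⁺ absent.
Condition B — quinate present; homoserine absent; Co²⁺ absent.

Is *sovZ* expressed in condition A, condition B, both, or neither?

Condition A:
Quinate is absent, so NerS is active.
With repressor NerS bound, *kosZ* is not transcribed.
So KosZ is not produced.
Homoserine is present, so NolF is active.
Co²⁺ is absent, so PurJ is active.
With repressor PurJ bound, *zorJ* is not transcribed.
So ZorJ is not produced.
With repressor NolF bound, *sovZ* is not transcribed.
→ *sovZ* is OFF in A.
Condition B:
Quinate is present, so NerS is inactive.
With no repressor bound, *kosZ* is transcribed.
So KosZ is produced and active.
Homoserine is absent, so NolF is inactive.
Co²⁺ is absent, so PurJ is active.
With repressor PurJ bound, *zorJ* is not transcribed.
So ZorJ is not produced.
No repressor is bound and KosZ is active, so *sovZ* is transcribed.
→ *sovZ* is ON in B.

B only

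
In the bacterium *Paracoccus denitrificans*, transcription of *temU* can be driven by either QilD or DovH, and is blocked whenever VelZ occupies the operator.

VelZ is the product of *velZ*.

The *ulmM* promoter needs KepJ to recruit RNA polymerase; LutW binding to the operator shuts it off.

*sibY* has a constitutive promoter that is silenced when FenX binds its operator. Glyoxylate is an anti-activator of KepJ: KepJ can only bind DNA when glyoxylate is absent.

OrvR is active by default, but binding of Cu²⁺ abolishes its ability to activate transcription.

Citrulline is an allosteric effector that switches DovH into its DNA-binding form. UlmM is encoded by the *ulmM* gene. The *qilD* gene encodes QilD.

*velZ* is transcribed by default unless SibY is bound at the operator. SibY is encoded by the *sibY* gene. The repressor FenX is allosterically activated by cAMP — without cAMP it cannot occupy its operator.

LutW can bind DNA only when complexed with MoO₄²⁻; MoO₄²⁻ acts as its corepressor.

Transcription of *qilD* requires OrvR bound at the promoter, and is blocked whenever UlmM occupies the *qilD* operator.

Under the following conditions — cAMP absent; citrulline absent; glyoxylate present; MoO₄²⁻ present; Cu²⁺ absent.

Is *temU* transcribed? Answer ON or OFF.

ON

MoO₄²⁻ is present, so LutW is active.
Glyoxylate is present, so KepJ is inactive.
With repressor LutW bound, *ulmM* is not transcribed.
So UlmM is not produced.
Cu²⁺ is absent, so OrvR is active.
No repressor is bound and OrvR is active, so *qilD* is transcribed.
So QilD is produced and active.
cAMP is absent, so FenX is inactive.
With no repressor bound, *sibY* is transcribed.
So SibY is produced and active.
With repressor SibY bound, *velZ* is not transcribed.
So VelZ is not produced.
Citrulline is absent, so DovH is inactive.
Activator QilD is present, so *temU* is transcribed.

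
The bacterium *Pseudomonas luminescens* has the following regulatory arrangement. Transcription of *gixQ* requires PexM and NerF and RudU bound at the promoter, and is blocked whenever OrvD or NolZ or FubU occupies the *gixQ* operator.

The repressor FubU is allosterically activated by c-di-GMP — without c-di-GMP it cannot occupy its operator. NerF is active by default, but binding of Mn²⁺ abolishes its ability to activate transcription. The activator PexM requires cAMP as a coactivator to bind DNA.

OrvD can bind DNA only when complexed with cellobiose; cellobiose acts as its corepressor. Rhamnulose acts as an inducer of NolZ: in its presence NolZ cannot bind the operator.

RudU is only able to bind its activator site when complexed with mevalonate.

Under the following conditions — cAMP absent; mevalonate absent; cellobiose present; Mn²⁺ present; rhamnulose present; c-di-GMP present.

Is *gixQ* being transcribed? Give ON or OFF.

Cellobiose is present, so OrvD is active.
Rhamnulose is present, so NolZ is inactive.
cAMP is absent, so PexM is inactive.
Mn²⁺ is present, so NerF is inactive.
c-di-GMP is present, so FubU is active.
Mevalonate is absent, so RudU is inactive.
With repressor OrvD bound, *gixQ* is not transcribed.

OFF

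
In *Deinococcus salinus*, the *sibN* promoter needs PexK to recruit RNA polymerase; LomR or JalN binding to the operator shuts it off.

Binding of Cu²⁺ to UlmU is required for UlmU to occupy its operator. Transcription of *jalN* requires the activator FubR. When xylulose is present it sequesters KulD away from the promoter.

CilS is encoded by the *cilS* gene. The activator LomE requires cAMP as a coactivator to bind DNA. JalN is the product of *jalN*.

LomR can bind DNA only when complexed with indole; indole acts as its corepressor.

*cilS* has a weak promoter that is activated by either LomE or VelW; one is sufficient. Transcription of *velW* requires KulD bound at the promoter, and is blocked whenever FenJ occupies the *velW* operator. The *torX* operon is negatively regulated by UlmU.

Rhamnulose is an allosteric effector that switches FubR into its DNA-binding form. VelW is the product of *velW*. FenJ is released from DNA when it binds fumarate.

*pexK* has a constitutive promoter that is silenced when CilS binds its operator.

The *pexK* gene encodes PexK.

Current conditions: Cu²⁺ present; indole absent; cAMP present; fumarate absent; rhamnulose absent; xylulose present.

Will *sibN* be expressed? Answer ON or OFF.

OFF

Indole is absent, so LomR is inactive.
Rhamnulose is absent, so FubR is inactive.
Required activator FubR is absent, so *jalN* is not transcribed.
So JalN is not produced.
cAMP is present, so LomE is active.
Fumarate is absent, so FenJ is active.
Xylulose is present, so KulD is inactive.
With repressor FenJ bound, *velW* is not transcribed.
So VelW is not produced.
Activator LomE is present, so *cilS* is transcribed.
So CilS is produced and active.
With repressor CilS bound, *pexK* is not transcribed.
So PexK is not produced.
Required activator PexK is absent, so *sibN* is not transcribed.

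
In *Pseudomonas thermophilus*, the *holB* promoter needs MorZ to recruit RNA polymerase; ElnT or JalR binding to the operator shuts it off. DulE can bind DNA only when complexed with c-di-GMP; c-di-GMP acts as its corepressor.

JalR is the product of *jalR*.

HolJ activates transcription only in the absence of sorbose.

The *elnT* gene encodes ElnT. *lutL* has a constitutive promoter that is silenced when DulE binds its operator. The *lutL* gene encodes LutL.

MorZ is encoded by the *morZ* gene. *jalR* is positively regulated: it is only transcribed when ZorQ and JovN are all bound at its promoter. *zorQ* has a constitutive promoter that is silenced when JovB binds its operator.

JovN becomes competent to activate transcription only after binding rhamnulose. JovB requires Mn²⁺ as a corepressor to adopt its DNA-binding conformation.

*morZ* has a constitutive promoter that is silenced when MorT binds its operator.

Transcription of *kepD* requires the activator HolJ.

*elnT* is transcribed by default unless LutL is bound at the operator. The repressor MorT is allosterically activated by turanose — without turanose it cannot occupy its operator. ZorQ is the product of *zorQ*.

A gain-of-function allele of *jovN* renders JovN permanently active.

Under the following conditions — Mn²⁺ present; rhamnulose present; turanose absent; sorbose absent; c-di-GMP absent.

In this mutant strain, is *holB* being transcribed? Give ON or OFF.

ON

c-di-GMP is absent, so DulE is inactive.
With no repressor bound, *lutL* is transcribed.
So LutL is produced and active.
With repressor LutL bound, *elnT* is not transcribed.
So ElnT is not produced.
Turanose is absent, so MorT is inactive.
With no repressor bound, *morZ* is transcribed.
So MorZ is produced and active.
Mn²⁺ is present, so JovB is active.
With repressor JovB bound, *zorQ* is not transcribed.
So ZorQ is not produced.
JovN is constitutively active in this strain.
Required activator ZorQ is absent, so *jalR* is not transcribed.
So JalR is not produced.
No repressor is bound and MorZ is active, so *holB* is transcribed.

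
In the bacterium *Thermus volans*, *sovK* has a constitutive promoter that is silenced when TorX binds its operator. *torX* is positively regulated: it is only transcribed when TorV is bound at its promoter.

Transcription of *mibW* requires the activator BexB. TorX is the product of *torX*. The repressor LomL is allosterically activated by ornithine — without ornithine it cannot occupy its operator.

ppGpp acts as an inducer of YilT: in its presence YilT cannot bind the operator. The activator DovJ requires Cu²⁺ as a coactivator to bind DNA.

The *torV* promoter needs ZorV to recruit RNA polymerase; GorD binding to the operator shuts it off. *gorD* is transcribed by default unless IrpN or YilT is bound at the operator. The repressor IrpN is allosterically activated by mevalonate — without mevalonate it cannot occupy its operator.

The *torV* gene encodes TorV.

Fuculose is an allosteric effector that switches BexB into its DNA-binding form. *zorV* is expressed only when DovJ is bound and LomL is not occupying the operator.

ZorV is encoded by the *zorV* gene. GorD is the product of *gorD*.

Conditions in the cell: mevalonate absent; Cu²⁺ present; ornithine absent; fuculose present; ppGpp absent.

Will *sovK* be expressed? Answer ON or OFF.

OFF

Mevalonate is absent, so IrpN is inactive.
ppGpp is absent, so YilT is active.
With repressor YilT bound, *gorD* is not transcribed.
So GorD is not produced.
Cu²⁺ is present, so DovJ is active.
Ornithine is absent, so LomL is inactive.
No repressor is bound and DovJ is active, so *zorV* is transcribed.
So ZorV is produced and active.
No repressor is bound and ZorV is active, so *torV* is transcribed.
So TorV is produced and active.
No repressor is bound and TorV is active, so *torX* is transcribed.
So TorX is produced and active.
With repressor TorX bound, *sovK* is not transcribed.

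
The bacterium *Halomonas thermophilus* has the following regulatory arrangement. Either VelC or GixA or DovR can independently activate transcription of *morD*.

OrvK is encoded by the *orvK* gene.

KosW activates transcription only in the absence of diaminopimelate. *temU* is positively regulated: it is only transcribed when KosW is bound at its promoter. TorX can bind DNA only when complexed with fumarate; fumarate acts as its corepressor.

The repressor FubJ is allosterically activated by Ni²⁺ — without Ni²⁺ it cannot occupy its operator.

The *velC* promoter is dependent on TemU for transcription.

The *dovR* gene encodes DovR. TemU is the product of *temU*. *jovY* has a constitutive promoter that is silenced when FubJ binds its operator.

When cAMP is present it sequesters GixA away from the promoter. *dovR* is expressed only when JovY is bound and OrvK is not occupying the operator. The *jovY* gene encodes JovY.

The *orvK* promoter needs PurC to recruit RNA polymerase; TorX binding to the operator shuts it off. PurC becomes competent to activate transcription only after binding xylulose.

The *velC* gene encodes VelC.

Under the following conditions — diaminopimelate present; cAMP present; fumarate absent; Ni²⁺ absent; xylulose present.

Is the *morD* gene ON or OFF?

OFF

Diaminopimelate is present, so KosW is inactive.
Required activator KosW is absent, so *temU* is not transcribed.
So TemU is not produced.
Required activator TemU is absent, so *velC* is not transcribed.
So VelC is not produced.
cAMP is present, so GixA is inactive.
Xylulose is present, so PurC is active.
Fumarate is absent, so TorX is inactive.
No repressor is bound and PurC is active, so *orvK* is transcribed.
So OrvK is produced and active.
Ni²⁺ is absent, so FubJ is inactive.
With no repressor bound, *jovY* is transcribed.
So JovY is produced and active.
With repressor OrvK bound, *dovR* is not transcribed.
So DovR is not produced.
No activator is available at the *morD* promoter, so *morD* is not transcribed.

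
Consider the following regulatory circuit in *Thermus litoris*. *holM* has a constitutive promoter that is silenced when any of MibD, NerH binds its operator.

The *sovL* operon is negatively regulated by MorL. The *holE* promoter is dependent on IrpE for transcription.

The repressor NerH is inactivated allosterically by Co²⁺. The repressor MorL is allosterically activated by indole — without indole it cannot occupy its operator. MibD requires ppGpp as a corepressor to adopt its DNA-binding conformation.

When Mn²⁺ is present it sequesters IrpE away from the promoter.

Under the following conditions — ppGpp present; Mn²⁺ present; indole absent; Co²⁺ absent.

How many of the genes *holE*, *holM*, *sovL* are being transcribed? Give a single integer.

1

Mn²⁺ is present, so IrpE is inactive.
Required activator IrpE is absent, so *holE* is not transcribed.
→ *holE* is OFF.
ppGpp is present, so MibD is active.
Co²⁺ is absent, so NerH is active.
With repressor MibD bound, *holM* is not transcribed.
→ *holM* is OFF.
Indole is absent, so MorL is inactive.
With no repressor bound, *sovL* is transcribed.
→ *sovL* is ON.
1 of the 3 genes is transcribed.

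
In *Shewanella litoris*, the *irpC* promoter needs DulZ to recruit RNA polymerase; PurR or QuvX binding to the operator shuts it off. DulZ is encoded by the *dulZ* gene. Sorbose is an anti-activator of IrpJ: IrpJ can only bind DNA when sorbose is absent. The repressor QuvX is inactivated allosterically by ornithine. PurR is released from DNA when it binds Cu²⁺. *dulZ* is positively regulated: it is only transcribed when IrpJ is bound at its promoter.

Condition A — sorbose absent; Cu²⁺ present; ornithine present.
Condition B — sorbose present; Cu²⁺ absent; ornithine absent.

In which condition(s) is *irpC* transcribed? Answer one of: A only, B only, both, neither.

Condition A:
Sorbose is absent, so IrpJ is active.
No repressor is bound and IrpJ is active, so *dulZ* is transcribed.
So DulZ is produced and active.
Cu²⁺ is present, so PurR is inactive.
Ornithine is present, so QuvX is inactive.
No repressor is bound and DulZ is active, so *irpC* is transcribed.
→ *irpC* is ON in A.
Condition B:
Sorbose is present, so IrpJ is inactive.
Required activator IrpJ is absent, so *dulZ* is not transcribed.
So DulZ is not produced.
Cu²⁺ is absent, so PurR is active.
Ornithine is absent, so QuvX is active.
With repressor PurR bound, *irpC* is not transcribed.
→ *irpC* is OFF in B.

A only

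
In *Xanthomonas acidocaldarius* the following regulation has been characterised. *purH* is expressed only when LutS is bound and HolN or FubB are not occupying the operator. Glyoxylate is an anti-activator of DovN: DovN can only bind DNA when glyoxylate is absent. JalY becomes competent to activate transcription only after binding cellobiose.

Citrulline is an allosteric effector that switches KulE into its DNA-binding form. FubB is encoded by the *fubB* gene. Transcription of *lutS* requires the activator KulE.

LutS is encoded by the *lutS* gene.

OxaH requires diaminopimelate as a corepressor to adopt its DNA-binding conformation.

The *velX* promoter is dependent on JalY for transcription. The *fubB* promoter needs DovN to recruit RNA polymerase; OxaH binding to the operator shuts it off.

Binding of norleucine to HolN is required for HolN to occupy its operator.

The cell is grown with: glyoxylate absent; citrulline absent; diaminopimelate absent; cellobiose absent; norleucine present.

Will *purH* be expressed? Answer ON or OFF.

Citrulline is absent, so KulE is inactive.
Required activator KulE is absent, so *lutS* is not transcribed.
So LutS is not produced.
Norleucine is present, so HolN is active.
Glyoxylate is absent, so DovN is active.
Diaminopimelate is absent, so OxaH is inactive.
No repressor is bound and DovN is active, so *fubB* is transcribed.
So FubB is produced and active.
With repressor HolN bound, *purH* is not transcribed.

OFF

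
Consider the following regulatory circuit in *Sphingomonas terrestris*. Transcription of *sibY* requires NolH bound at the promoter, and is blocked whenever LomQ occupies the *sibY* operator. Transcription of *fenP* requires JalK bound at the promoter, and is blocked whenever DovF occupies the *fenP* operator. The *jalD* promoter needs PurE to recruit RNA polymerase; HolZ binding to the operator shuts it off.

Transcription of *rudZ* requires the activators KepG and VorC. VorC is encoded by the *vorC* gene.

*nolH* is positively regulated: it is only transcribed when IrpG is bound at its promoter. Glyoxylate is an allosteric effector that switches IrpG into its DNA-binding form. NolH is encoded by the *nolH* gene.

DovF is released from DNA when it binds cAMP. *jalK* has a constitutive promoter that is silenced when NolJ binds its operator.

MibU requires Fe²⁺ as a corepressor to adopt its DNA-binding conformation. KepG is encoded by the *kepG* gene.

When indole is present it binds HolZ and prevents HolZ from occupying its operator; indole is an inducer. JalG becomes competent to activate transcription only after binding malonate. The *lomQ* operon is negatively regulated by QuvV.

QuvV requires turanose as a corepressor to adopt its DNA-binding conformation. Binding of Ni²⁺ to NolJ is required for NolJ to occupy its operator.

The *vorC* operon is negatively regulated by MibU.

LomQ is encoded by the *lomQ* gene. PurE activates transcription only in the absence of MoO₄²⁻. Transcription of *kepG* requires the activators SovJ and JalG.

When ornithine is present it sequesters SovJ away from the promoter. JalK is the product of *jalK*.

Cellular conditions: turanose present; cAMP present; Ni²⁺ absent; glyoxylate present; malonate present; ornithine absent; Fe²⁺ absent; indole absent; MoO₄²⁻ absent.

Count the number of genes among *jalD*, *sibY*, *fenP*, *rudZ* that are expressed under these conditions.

MoO₄²⁻ is absent, so PurE is active.
Indole is absent, so HolZ is active.
With repressor HolZ bound, *jalD* is not transcribed.
→ *jalD* is OFF.
Turanose is present, so QuvV is active.
With repressor QuvV bound, *lomQ* is not transcribed.
So LomQ is not produced.
Glyoxylate is present, so IrpG is active.
No repressor is bound and IrpG is active, so *nolH* is transcribed.
So NolH is produced and active.
No repressor is bound and NolH is active, so *sibY* is transcribed.
→ *sibY* is ON.
Ni²⁺ is absent, so NolJ is inactive.
With no repressor bound, *jalK* is transcribed.
So JalK is produced and active.
cAMP is present, so DovF is inactive.
No repressor is bound and JalK is active, so *fenP* is transcribed.
→ *fenP* is ON.
Ornithine is absent, so SovJ is active.
Malonate is present, so JalG is active.
No repressor is bound and SovJ and JalG are active, so *kepG* is transcribed.
So KepG is produced and active.
Fe²⁺ is absent, so MibU is inactive.
With no repressor bound, *vorC* is transcribed.
So VorC is produced and active.
No repressor is bound and KepG and VorC are active, so *rudZ* is transcribed.
→ *rudZ* is ON.
3 of the 4 genes are transcribed.

3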